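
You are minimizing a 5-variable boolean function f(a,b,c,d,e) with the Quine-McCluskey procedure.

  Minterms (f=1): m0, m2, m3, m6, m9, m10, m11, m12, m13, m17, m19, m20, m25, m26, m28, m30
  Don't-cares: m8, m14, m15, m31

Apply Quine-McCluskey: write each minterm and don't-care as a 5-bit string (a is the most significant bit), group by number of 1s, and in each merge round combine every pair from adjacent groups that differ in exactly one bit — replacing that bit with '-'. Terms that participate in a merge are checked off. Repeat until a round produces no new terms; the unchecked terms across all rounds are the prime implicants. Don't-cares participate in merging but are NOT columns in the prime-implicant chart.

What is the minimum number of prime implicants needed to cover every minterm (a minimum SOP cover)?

7

size-2^0 implicants → 00000(✓)  00010(✓)  00011(✓)  00110(✓)  01000(✓)  01001(✓)  01010(✓)  01011(✓)  01100(✓)  01101(✓)  01110(✓)  01111(✓)  10001(✓)  10011(✓)  10100(✓)  11001(✓)  11010(✓)  11100(✓)  11110(✓)  11111(✓)
size-2^1 implicants → -0011  -1001  -1010(✓)  -1100(✓)  -1110(✓)  -1111(✓)  0-000(✓)  0-010(✓)  0-011(✓)  0-110(✓)  00-10(✓)  000-0(✓)  0001-(✓)  01-00(✓)  01-01(✓)  01-10(✓)  01-11(✓)  010-0(✓)  010-1(✓)  0100-(✓)  0101-(✓)  011-0(✓)  011-1(✓)  0110-(✓)  0111-(✓)  1-001  1-100  100-1  11-10(✓)  111-0(✓)  1111-(✓)
size-2^2 implicants → -1-10  -11-0  -111-  0--10  0-0-0  0-01-  01--0(✓)  01--1(✓)  01-0-(✓)  01-1-(✓)  010--(✓)  011--(✓)
size-2^3 implicants → 01---
Unchecked terms (primes): -0011, -1-10, -1001, -11-0, -111-, 0--10, 0-0-0, 0-01-, 01---, 1-001, 1-100, 100-1
Minterm coverage:
  m0 ⊆ 0-0-0 [E]
  m2 ⊆ 0--10,0-0-0,0-01-
  m3 ⊆ -0011,0-01-
  m6 ⊆ 0--10 [E]
  m9 ⊆ -1001,01---
  m10 ⊆ -1-10,0--10,0-0-0,0-01-,01---
  m11 ⊆ 0-01-,01---
  m12 ⊆ -11-0,01---
  m13 ⊆ 01--- [E]
  m17 ⊆ 1-001,100-1
  m19 ⊆ -0011,100-1
  m20 ⊆ 1-100 [E]
  m25 ⊆ -1001,1-001
  m26 ⊆ -1-10 [E]
  m28 ⊆ -11-0,1-100
  m30 ⊆ -1-10,-11-0,-111-
E = {-1-10, 0--10, 0-0-0, 01---, 1-100}
Petrick residual → -0011, 1-001
Cover = b'c'de + bde' + a'de' + a'c'e' + a'b + ac'd'e + acd'e'  |cover|=7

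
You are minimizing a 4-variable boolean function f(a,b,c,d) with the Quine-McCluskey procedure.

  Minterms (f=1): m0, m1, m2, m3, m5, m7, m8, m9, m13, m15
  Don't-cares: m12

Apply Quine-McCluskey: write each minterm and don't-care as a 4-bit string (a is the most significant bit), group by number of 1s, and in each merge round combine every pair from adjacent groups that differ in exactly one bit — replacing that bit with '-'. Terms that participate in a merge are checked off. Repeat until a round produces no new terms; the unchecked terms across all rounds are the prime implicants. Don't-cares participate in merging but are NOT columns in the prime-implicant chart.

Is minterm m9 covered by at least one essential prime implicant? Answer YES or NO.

NO

[col 0] 0000*, 0001*, 0010*, 0011*, 0101*, 0111*, 1000*, 1001*, 1100*, 1101*, 1111*
[col 1] -000*, -001*, -101*, -111*, 0-01*, 0-11*, 00-0*, 00-1*, 000-*, 001-*, 01-1*, 1-00*, 1-01*, 100-*, 11-1*, 110-*
[col 2] --01, -00-, -1-1, 0--1, 00--, 1-0-
Prime implicants: --01, -00-, -1-1, 0--1, 00--, 1-0-
PI chart (minterm → PIs covering it):
  0 | -00-,00--
  1 | --01,-00-,0--1,00--
  2 | 00--  (sole → essential)
  3 | 0--1,00--
  5 | --01,-1-1,0--1
  7 | -1-1,0--1
  8 | -00-,1-0-
  9 | --01,-00-,1-0-
  13 | --01,-1-1,1-0-
  15 | -1-1  (sole → essential)
Essential prime implicants: -1-1, 00--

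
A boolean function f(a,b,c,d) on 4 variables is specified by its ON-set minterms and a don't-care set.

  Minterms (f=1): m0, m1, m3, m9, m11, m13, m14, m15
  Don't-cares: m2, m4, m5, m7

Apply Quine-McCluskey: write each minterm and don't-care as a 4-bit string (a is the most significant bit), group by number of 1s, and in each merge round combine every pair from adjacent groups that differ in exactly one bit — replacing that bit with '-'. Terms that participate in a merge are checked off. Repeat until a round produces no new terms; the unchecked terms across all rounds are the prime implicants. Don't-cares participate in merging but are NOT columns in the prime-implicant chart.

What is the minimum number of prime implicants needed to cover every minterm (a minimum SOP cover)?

Round 0: 0000✓ 0001✓ 0010✓ 0011✓ 0100✓ 0101✓ 0111✓ 1001✓ 1011✓ 1101✓ 1110✓ 1111✓
Round 1: -001✓ -011✓ -101✓ -111✓ 0-00✓ 0-01✓ 0-11✓ 00-0✓ 00-1✓ 000-✓ 001-✓ 01-1✓ 010-✓ 1-01✓ 1-11✓ 10-1✓ 11-1✓ 111-
Round 2: --01✓ --11✓ -0-1✓ -1-1✓ 0--1✓ 0-0- 00-- 1--1✓
Round 3: ---1
PIs = {---1, 0-0-, 00--, 111-}
Coverage chart:
  m0: 0-0-,00--
  m1: ---1,0-0-,00--
  m3: ---1,00--
  m9: ---1 ←essential
  m11: ---1 ←essential
  m13: ---1 ←essential
  m14: 111- ←essential
  m15: ---1,111-
Essential: ---1, 111-
Petrick residual → 0-0-
Min cover (3 terms): d + a'c' + abc

3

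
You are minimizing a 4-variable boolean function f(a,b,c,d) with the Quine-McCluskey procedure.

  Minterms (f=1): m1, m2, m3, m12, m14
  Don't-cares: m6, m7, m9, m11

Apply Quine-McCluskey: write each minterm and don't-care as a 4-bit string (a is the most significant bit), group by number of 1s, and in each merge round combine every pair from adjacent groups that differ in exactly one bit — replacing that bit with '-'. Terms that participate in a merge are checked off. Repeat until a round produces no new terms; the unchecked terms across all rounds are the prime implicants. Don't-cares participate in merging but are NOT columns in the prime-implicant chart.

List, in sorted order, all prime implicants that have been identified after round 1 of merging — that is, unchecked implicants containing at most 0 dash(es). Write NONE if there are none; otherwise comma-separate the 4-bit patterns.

[col 0] 0001*, 0010*, 0011*, 0110*, 0111*, 1001*, 1011*, 1100*, 1110*
[col 1] -001*, -011*, -110, 0-10*, 0-11*, 00-1*, 001-*, 011-*, 10-1*, 11-0
[col 2] -0-1, 0-1-
Prime implicants: -0-1, -110, 0-1-, 11-0

NONE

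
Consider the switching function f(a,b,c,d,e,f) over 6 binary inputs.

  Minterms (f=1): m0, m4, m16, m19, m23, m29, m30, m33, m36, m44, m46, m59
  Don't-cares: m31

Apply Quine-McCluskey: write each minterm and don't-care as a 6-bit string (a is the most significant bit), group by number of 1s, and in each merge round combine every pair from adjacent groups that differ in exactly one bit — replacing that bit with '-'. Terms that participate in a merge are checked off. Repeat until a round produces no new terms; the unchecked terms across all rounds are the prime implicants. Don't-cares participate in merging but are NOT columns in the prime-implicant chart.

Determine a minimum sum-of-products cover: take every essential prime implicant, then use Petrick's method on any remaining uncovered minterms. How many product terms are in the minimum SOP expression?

Round 0: 000000✓ 000100✓ 010000✓ 010011✓ 010111✓ 011101✓ 011110✓ 011111✓ 100001 100100✓ 101100✓ 101110✓ 111011
Round 1: -00100 0-0000 000-00 01-111 010-11 0111-1 01111- 10-100 1011-0
PIs = {-00100, 0-0000, 000-00, 01-111, 010-11, 0111-1, 01111-, 10-100, 100001, 1011-0, 111011}
Coverage chart:
  m0: 0-0000,000-00
  m4: -00100,000-00
  m16: 0-0000 ←essential
  m19: 010-11 ←essential
  m23: 01-111,010-11
  m29: 0111-1 ←essential
  m30: 01111- ←essential
  m33: 100001 ←essential
  m36: -00100,10-100
  m44: 10-100,1011-0
  m46: 1011-0 ←essential
  m59: 111011 ←essential
Essential: 0-0000, 010-11, 0111-1, 01111-, 100001, 1011-0, 111011
Petrick residual → -00100
Min cover (8 terms): b'c'de'f' + a'c'd'e'f' + a'bc'ef + a'bcdf + a'bcde + ab'c'd'e'f + ab'cdf' + abcd'ef

8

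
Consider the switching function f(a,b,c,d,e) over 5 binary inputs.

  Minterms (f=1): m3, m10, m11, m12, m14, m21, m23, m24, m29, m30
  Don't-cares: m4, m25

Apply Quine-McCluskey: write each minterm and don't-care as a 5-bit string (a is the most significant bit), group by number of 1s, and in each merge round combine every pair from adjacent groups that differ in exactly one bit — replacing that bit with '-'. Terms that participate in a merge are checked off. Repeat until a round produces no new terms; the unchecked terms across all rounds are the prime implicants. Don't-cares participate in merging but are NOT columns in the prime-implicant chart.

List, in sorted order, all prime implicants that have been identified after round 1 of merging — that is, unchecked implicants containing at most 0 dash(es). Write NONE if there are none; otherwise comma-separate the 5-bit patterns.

[col 0] 00011*, 00100*, 01010*, 01011*, 01100*, 01110*, 10101*, 10111*, 11000*, 11001*, 11101*, 11110*
[col 1] -1110, 0-011, 0-100, 01-10, 0101-, 011-0, 1-101, 101-1, 11-01, 1100-
Prime implicants: -1110, 0-011, 0-100, 01-10, 0101-, 011-0, 1-101, 101-1, 11-01, 1100-

NONE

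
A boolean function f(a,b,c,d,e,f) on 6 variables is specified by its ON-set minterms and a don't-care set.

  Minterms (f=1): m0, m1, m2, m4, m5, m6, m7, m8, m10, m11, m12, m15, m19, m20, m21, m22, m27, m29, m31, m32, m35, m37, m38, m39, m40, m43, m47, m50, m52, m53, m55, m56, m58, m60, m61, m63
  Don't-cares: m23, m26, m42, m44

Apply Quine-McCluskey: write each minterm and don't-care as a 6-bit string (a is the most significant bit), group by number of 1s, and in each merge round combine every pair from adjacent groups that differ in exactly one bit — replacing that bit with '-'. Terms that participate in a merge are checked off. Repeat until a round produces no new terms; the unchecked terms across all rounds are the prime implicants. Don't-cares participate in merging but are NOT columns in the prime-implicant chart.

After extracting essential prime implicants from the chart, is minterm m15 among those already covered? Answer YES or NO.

[col 0] 000000*, 000001*, 000010*, 000100*, 000101*, 000110*, 000111*, 001000*, 001010*, 001011*, 001100*, 001111*, 010011*, 010100*, 010101*, 010110*, 010111*, 011010*, 011011*, 011101*, 011111*, 100000*, 100011*, 100101*, 100110*, 100111*, 101000*, 101010*, 101011*, 101100*, 101111*, 110010*, 110100*, 110101*, 110111*, 111000*, 111010*, 111100*, 111101*, 111111*
[col 1] -00000*, -00101*, -00110*, -00111*, -01000*, -01010*, -01011*, -01100*, -01111*, -10100*, -10101*, -10111*, -11010*, -11101*, -11111*, 0-0100*, 0-0101*, 0-0110*, 0-0111*, 0-1010*, 0-1011*, 0-1111*, 00-000*, 00-010*, 00-100*, 00-111*, 000-00*, 000-01*, 000-10*, 0000-0*, 00000-*, 0001-0*, 0001-1*, 00010-*, 00011-*, 001-00*, 001-11*, 0010-0*, 00101-*, 01-011*, 01-101*, 01-111*, 010-11*, 0101-0*, 0101-1*, 01010-*, 01011-*, 011-11*, 01101-*, 0111-1*, 1-0101*, 1-0111*, 1-1000*, 1-1010*, 1-1100*, 1-1111*, 10-000*, 10-011*, 10-111*, 100-11*, 1001-1*, 10011-*, 101-00*, 101-11*, 1010-0*, 10101-*, 11-010, 11-100*, 11-101*, 11-111*, 1101-1*, 11010-*, 111-00*, 1110-0*, 1111-1*, 11110-*
[col 2] --0101*, --0111*, --1010, --1111*, -0-000, -0-111*, -001-1*, -0011-, -01-00, -01-11, -010-0, -0101-, -1-101*, -1-111*, -101-1*, -1010-, -111-1*, 0--111*, 0-01-0*, 0-01-1*, 0-010-*, 0-011-*, 0-1-11, 0-101-, 00--00, 00-0-0, 000--0, 000-0-, 0001--*, 01--11, 01-1-1*, 0101--*, 1--111*, 1-01-1*, 1-1-00, 1-10-0, 10--11, 11-1-1*, 11-10-
[col 3] ---111, --01-1, -1-1-1, 0-01--
Prime implicants: ---111, --01-1, --1010, -0-000, -0011-, -01-00, -01-11, -010-0, -0101-, -1-1-1, -1010-, 0-01--, 0-1-11, 0-101-, 00--00, 00-0-0, 000--0, 000-0-, 01--11, 1-1-00, 1-10-0, 10--11, 11-010, 11-10-
PI chart (minterm → PIs covering it):
  0 | -0-000,00--00,00-0-0,000--0,000-0-
  1 | 000-0-  (sole → essential)
  2 | 00-0-0,000--0
  4 | 0-01--,00--00,000--0,000-0-
  5 | --01-1,0-01--,000-0-
  6 | -0011-,0-01--,000--0
  7 | ---111,--01-1,-0011-,0-01--
  8 | -0-000,-01-00,-010-0,00--00,00-0-0
  10 | --1010,-010-0,-0101-,0-101-,00-0-0
  11 | -01-11,-0101-,0-1-11,0-101-
  12 | -01-00,00--00
  15 | ---111,-01-11,0-1-11
  19 | 01--11  (sole → essential)
  20 | -1010-,0-01--
  21 | --01-1,-1-1-1,-1010-,0-01--
  22 | 0-01--  (sole → essential)
  27 | 0-1-11,0-101-,01--11
  29 | -1-1-1  (sole → essential)
  31 | ---111,-1-1-1,0-1-11,01--11
  32 | -0-000  (sole → essential)
  35 | 10--11  (sole → essential)
  37 | --01-1  (sole → essential)
  38 | -0011-  (sole → essential)
  39 | ---111,--01-1,-0011-,10--11
  40 | -0-000,-01-00,-010-0,1-1-00,1-10-0
  43 | -01-11,-0101-,10--11
  47 | ---111,-01-11,10--11
  50 | 11-010  (sole → essential)
  52 | -1010-,11-10-
  53 | --01-1,-1-1-1,-1010-,11-10-
  55 | ---111,--01-1,-1-1-1
  56 | 1-1-00,1-10-0
  58 | --1010,1-10-0,11-010
  60 | 1-1-00,11-10-
  61 | -1-1-1,11-10-
  63 | ---111,-1-1-1
Essential prime implicants: --01-1, -0-000, -0011-, -1-1-1, 0-01--, 000-0-, 01--11, 10--11, 11-010

NO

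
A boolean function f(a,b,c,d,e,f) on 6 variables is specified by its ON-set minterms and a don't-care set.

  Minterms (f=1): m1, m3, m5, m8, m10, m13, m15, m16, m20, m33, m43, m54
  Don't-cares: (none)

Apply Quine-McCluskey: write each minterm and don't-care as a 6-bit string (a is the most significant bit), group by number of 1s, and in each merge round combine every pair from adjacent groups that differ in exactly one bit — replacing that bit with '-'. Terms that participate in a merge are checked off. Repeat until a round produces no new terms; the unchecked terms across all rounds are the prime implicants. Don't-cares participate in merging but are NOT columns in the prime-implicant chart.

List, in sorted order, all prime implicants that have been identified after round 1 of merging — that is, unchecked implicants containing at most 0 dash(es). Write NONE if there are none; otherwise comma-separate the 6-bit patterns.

[col 0] 000001*, 000011*, 000101*, 001000*, 001010*, 001101*, 001111*, 010000*, 010100*, 100001*, 101011, 110110
[col 1] -00001, 00-101, 000-01, 0000-1, 0010-0, 0011-1, 010-00
Prime implicants: -00001, 00-101, 000-01, 0000-1, 0010-0, 0011-1, 010-00, 101011, 110110

101011, 110110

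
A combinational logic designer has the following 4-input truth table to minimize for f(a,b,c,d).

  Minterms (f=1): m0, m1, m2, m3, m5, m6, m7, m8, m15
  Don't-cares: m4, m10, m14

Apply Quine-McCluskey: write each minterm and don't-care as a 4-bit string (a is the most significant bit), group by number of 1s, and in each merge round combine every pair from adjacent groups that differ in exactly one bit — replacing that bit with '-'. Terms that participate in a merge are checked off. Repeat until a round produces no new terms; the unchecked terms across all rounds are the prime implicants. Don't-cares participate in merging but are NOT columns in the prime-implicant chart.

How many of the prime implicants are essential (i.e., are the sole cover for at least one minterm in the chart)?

3

Round 0: 0000✓ 0001✓ 0010✓ 0011✓ 0100✓ 0101✓ 0110✓ 0111✓ 1000✓ 1010✓ 1110✓ 1111✓
Round 1: -000✓ -010✓ -110✓ -111✓ 0-00✓ 0-01✓ 0-10✓ 0-11✓ 00-0✓ 00-1✓ 000-✓ 001-✓ 01-0✓ 01-1✓ 010-✓ 011-✓ 1-10✓ 10-0✓ 111-✓
Round 2: --10 -0-0 -11- 0--0✓ 0--1✓ 0-0-✓ 0-1-✓ 00--✓ 01--✓
Round 3: 0---
PIs = {--10, -0-0, -11-, 0---}
Coverage chart:
  m0: -0-0,0---
  m1: 0--- ←essential
  m2: --10,-0-0,0---
  m3: 0--- ←essential
  m5: 0--- ←essential
  m6: --10,-11-,0---
  m7: -11-,0---
  m8: -0-0 ←essential
  m15: -11- ←essential
Essential: -0-0, -11-, 0---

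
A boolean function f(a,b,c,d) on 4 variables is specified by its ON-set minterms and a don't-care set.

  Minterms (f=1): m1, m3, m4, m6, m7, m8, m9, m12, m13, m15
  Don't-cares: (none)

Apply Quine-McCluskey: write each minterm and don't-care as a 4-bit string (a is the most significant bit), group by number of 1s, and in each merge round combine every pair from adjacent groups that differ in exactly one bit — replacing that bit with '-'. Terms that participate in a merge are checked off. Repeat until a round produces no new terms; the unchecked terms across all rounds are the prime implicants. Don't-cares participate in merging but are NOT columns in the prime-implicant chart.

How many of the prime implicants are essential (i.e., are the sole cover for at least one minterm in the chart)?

1

Round 0: 0001✓ 0011✓ 0100✓ 0110✓ 0111✓ 1000✓ 1001✓ 1100✓ 1101✓ 1111✓
Round 1: -001 -100 -111 0-11 00-1 01-0 011- 1-00✓ 1-01✓ 100-✓ 11-1 110-✓
Round 2: 1-0-
PIs = {-001, -100, -111, 0-11, 00-1, 01-0, 011-, 1-0-, 11-1}
Coverage chart:
  m1: -001,00-1
  m3: 0-11,00-1
  m4: -100,01-0
  m6: 01-0,011-
  m7: -111,0-11,011-
  m8: 1-0- ←essential
  m9: -001,1-0-
  m12: -100,1-0-
  m13: 1-0-,11-1
  m15: -111,11-1
Essential: 1-0-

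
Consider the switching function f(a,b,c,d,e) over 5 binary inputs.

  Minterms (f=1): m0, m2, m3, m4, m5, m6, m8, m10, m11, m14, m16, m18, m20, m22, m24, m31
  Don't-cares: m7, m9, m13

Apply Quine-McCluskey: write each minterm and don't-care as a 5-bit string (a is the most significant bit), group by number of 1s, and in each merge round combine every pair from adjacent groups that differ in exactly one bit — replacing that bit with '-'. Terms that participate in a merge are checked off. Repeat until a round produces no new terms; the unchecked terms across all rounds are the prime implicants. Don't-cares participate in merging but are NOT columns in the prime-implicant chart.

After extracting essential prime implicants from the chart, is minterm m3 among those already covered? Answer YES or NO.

size-2^0 implicants → 00000(✓)  00010(✓)  00011(✓)  00100(✓)  00101(✓)  00110(✓)  00111(✓)  01000(✓)  01001(✓)  01010(✓)  01011(✓)  01101(✓)  01110(✓)  10000(✓)  10010(✓)  10100(✓)  10110(✓)  11000(✓)  11111
size-2^1 implicants → -0000(✓)  -0010(✓)  -0100(✓)  -0110(✓)  -1000(✓)  0-000(✓)  0-010(✓)  0-011(✓)  0-101  0-110(✓)  00-00(✓)  00-10(✓)  00-11(✓)  000-0(✓)  0001-(✓)  001-0(✓)  001-1(✓)  0010-(✓)  0011-(✓)  01-01  01-10(✓)  010-0(✓)  010-1(✓)  0100-(✓)  0101-(✓)  1-000(✓)  10-00(✓)  10-10(✓)  100-0(✓)  101-0(✓)
size-2^2 implicants → --000  -0-00(✓)  -0-10(✓)  -00-0(✓)  -01-0(✓)  0--10  0-0-0  0-01-  00--0(✓)  00-1-  001--  010--  10--0(✓)
size-2^3 implicants → -0--0
Unchecked terms (primes): --000, -0--0, 0--10, 0-0-0, 0-01-, 0-101, 00-1-, 001--, 01-01, 010--, 11111
Minterm coverage:
  m0 ⊆ --000,-0--0,0-0-0
  m2 ⊆ -0--0,0--10,0-0-0,0-01-,00-1-
  m3 ⊆ 0-01-,00-1-
  m4 ⊆ -0--0,001--
  m5 ⊆ 0-101,001--
  m6 ⊆ -0--0,0--10,00-1-,001--
  m8 ⊆ --000,0-0-0,010--
  m10 ⊆ 0--10,0-0-0,0-01-,010--
  m11 ⊆ 0-01-,010--
  m14 ⊆ 0--10 [E]
  m16 ⊆ --000,-0--0
  m18 ⊆ -0--0 [E]
  m20 ⊆ -0--0 [E]
  m22 ⊆ -0--0 [E]
  m24 ⊆ --000 [E]
  m31 ⊆ 11111 [E]
E = {--000, -0--0, 0--10, 11111}

NO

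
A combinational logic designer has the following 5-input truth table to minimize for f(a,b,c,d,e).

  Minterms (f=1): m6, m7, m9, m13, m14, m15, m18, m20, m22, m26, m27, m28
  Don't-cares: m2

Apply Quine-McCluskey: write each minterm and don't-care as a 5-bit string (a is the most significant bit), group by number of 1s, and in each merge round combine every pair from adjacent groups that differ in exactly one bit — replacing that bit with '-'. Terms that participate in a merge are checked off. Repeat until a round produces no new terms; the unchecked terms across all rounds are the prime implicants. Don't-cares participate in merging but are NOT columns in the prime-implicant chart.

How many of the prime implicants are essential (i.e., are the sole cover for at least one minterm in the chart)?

Round 0: 00010✓ 00110✓ 00111✓ 01001✓ 01101✓ 01110✓ 01111✓ 10010✓ 10100✓ 10110✓ 11010✓ 11011✓ 11100✓
Round 1: -0010✓ -0110✓ 0-110✓ 0-111✓ 00-10✓ 0011-✓ 01-01 011-1 0111-✓ 1-010 1-100 10-10✓ 101-0 1101-
Round 2: -0-10 0-11-
PIs = {-0-10, 0-11-, 01-01, 011-1, 1-010, 1-100, 101-0, 1101-}
Coverage chart:
  m6: -0-10,0-11-
  m7: 0-11- ←essential
  m9: 01-01 ←essential
  m13: 01-01,011-1
  m14: 0-11- ←essential
  m15: 0-11-,011-1
  m18: -0-10,1-010
  m20: 1-100,101-0
  m22: -0-10,101-0
  m26: 1-010,1101-
  m27: 1101- ←essential
  m28: 1-100 ←essential
Essential: 0-11-, 01-01, 1-100, 1101-

4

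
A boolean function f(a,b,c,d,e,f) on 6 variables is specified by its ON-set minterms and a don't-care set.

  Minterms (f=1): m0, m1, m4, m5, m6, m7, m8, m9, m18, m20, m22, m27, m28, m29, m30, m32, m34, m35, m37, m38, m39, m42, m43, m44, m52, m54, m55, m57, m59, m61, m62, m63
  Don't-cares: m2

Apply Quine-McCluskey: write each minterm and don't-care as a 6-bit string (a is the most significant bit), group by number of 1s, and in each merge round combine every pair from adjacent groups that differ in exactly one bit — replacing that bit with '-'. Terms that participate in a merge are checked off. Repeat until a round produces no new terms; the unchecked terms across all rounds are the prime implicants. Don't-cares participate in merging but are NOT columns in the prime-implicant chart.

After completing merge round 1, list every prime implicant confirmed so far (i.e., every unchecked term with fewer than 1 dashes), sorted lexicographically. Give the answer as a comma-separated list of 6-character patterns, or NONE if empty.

size-2^0 implicants → 000000(✓)  000001(✓)  000010(✓)  000100(✓)  000101(✓)  000110(✓)  000111(✓)  001000(✓)  001001(✓)  010010(✓)  010100(✓)  010110(✓)  011011(✓)  011100(✓)  011101(✓)  011110(✓)  100000(✓)  100010(✓)  100011(✓)  100101(✓)  100110(✓)  100111(✓)  101010(✓)  101011(✓)  101100  110100(✓)  110110(✓)  110111(✓)  111001(✓)  111011(✓)  111101(✓)  111110(✓)  111111(✓)
size-2^1 implicants → -00000(✓)  -00010(✓)  -00101(✓)  -00110(✓)  -00111(✓)  -10100(✓)  -10110(✓)  -11011  -11101  -11110(✓)  0-0010(✓)  0-0100(✓)  0-0110(✓)  00-000(✓)  00-001(✓)  000-00(✓)  000-01(✓)  000-10(✓)  0000-0(✓)  00000-(✓)  0001-0(✓)  0001-1(✓)  00010-(✓)  00011-(✓)  00100-(✓)  01-100(✓)  01-110(✓)  010-10(✓)  0101-0(✓)  0111-0(✓)  01110-  1-0110(✓)  1-0111(✓)  1-1011  10-010(✓)  10-011(✓)  100-10(✓)  100-11(✓)  1000-0(✓)  10001-(✓)  1001-1(✓)  10011-(✓)  10101-(✓)  11-110(✓)  11-111(✓)  1101-0(✓)  11011-(✓)  111-01(✓)  111-11(✓)  1110-1(✓)  1111-1(✓)  11111-(✓)
size-2^2 implicants → --0110  -00-10  -000-0  -001-1  -0011-  -1-110  -101-0  0-0-10  0-01-0  00-00-  000--0  000-0-  0001--  01-1-0  1-011-  10-01-  100-1-  11-11-  111--1
Unchecked terms (primes): --0110, -00-10, -000-0, -001-1, -0011-, -1-110, -101-0, -11011, -11101, 0-0-10, 0-01-0, 00-00-, 000--0, 000-0-, 0001--, 01-1-0, 01110-, 1-011-, 1-1011, 10-01-, 100-1-, 101100, 11-11-, 111--1

101100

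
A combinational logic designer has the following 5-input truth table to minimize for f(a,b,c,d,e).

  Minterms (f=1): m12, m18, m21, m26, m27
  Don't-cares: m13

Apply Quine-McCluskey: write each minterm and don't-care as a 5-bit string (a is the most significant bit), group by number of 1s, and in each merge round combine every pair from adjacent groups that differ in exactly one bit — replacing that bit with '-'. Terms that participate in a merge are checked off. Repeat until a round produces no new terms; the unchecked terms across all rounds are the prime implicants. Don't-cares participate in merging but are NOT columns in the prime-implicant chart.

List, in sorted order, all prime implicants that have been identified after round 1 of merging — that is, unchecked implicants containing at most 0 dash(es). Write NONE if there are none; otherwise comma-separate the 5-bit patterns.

size-2^0 implicants → 01100(✓)  01101(✓)  10010(✓)  10101  11010(✓)  11011(✓)
size-2^1 implicants → 0110-  1-010  1101-
Unchecked terms (primes): 0110-, 1-010, 10101, 1101-

10101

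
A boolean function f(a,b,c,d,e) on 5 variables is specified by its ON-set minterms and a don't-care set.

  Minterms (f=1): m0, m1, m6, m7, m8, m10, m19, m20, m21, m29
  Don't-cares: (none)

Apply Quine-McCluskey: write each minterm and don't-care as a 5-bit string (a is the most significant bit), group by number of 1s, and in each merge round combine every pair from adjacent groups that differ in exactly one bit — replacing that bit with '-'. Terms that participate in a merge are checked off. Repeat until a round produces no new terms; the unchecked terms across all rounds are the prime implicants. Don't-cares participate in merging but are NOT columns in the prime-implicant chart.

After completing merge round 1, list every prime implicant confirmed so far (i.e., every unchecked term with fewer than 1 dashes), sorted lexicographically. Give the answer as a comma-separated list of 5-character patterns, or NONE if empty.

Round 0: 00000✓ 00001✓ 00110✓ 00111✓ 01000✓ 01010✓ 10011 10100✓ 10101✓ 11101✓
Round 1: 0-000 0000- 0011- 010-0 1-101 1010-
PIs = {0-000, 0000-, 0011-, 010-0, 1-101, 10011, 1010-}

10011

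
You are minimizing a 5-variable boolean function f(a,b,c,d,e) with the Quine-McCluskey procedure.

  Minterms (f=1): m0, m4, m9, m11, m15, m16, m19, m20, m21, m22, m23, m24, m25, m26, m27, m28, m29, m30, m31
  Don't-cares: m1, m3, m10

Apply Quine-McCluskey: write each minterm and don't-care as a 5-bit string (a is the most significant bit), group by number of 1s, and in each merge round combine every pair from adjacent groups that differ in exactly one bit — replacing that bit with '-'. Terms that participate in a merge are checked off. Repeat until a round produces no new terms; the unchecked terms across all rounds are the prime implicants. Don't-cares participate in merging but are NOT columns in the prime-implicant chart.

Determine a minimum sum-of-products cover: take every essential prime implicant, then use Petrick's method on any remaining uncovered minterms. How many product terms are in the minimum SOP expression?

size-2^0 implicants → 00000(✓)  00001(✓)  00011(✓)  00100(✓)  01001(✓)  01010(✓)  01011(✓)  01111(✓)  10000(✓)  10011(✓)  10100(✓)  10101(✓)  10110(✓)  10111(✓)  11000(✓)  11001(✓)  11010(✓)  11011(✓)  11100(✓)  11101(✓)  11110(✓)  11111(✓)
size-2^1 implicants → -0000(✓)  -0011(✓)  -0100(✓)  -1001(✓)  -1010(✓)  -1011(✓)  -1111(✓)  0-001(✓)  0-011(✓)  00-00(✓)  000-1(✓)  0000-  01-11(✓)  010-1(✓)  0101-(✓)  1-000(✓)  1-011(✓)  1-100(✓)  1-101(✓)  1-110(✓)  1-111(✓)  10-00(✓)  10-11(✓)  101-0(✓)  101-1(✓)  1010-(✓)  1011-(✓)  11-00(✓)  11-01(✓)  11-10(✓)  11-11(✓)  110-0(✓)  110-1(✓)  1100-(✓)  1101-(✓)  111-0(✓)  111-1(✓)  1110-(✓)  1111-(✓)
size-2^2 implicants → --011  -0-00  -1-11  -10-1  -101-  0-0-1  1--00  1--11  1-1-0(✓)  1-1-1(✓)  1-10-(✓)  1-11-(✓)  101--(✓)  11--0(✓)  11--1(✓)  11-0-(✓)  11-1-(✓)  110--(✓)  111--(✓)
size-2^3 implicants → 1-1--  11---
Unchecked terms (primes): --011, -0-00, -1-11, -10-1, -101-, 0-0-1, 0000-, 1--00, 1--11, 1-1--, 11---
Minterm coverage:
  m0 ⊆ -0-00,0000-
  m4 ⊆ -0-00 [E]
  m9 ⊆ -10-1,0-0-1
  m11 ⊆ --011,-1-11,-10-1,-101-,0-0-1
  m15 ⊆ -1-11 [E]
  m16 ⊆ -0-00,1--00
  m19 ⊆ --011,1--11
  m20 ⊆ -0-00,1--00,1-1--
  m21 ⊆ 1-1-- [E]
  m22 ⊆ 1-1-- [E]
  m23 ⊆ 1--11,1-1--
  m24 ⊆ 1--00,11---
  m25 ⊆ -10-1,11---
  m26 ⊆ -101-,11---
  m27 ⊆ --011,-1-11,-10-1,-101-,1--11,11---
  m28 ⊆ 1--00,1-1--,11---
  m29 ⊆ 1-1--,11---
  m30 ⊆ 1-1--,11---
  m31 ⊆ -1-11,1--11,1-1--,11---
E = {-0-00, -1-11, 1-1--}
Petrick residual → --011, -10-1, 11---
Cover = c'de + b'd'e' + bde + bc'e + ac + ab  |cover|=6

6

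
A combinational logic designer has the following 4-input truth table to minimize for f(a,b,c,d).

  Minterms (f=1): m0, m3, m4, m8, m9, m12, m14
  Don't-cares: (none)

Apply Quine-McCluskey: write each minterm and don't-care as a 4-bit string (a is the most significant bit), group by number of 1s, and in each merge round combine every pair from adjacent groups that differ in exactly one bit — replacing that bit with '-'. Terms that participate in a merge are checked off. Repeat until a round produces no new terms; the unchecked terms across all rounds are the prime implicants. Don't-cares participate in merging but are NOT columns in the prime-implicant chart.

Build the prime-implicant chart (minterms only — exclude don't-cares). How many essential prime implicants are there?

4

size-2^0 implicants → 0000(✓)  0011  0100(✓)  1000(✓)  1001(✓)  1100(✓)  1110(✓)
size-2^1 implicants → -000(✓)  -100(✓)  0-00(✓)  1-00(✓)  100-  11-0
size-2^2 implicants → --00
Unchecked terms (primes): --00, 0011, 100-, 11-0
Minterm coverage:
  m0 ⊆ --00 [E]
  m3 ⊆ 0011 [E]
  m4 ⊆ --00 [E]
  m8 ⊆ --00,100-
  m9 ⊆ 100- [E]
  m12 ⊆ --00,11-0
  m14 ⊆ 11-0 [E]
E = {--00, 0011, 100-, 11-0}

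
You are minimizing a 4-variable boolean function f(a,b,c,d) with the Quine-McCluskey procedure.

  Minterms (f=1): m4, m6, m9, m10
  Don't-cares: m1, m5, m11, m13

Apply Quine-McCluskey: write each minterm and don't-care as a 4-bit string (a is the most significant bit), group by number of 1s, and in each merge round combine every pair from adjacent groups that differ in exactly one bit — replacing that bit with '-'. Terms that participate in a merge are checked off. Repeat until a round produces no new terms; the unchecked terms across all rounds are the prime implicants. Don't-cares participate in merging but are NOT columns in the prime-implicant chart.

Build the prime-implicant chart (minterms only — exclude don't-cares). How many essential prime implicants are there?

2

Round 0: 0001✓ 0100✓ 0101✓ 0110✓ 1001✓ 1010✓ 1011✓ 1101✓
Round 1: -001✓ -101✓ 0-01✓ 01-0 010- 1-01✓ 10-1 101-
Round 2: --01
PIs = {--01, 01-0, 010-, 10-1, 101-}
Coverage chart:
  m4: 01-0,010-
  m6: 01-0 ←essential
  m9: --01,10-1
  m10: 101- ←essential
Essential: 01-0, 101-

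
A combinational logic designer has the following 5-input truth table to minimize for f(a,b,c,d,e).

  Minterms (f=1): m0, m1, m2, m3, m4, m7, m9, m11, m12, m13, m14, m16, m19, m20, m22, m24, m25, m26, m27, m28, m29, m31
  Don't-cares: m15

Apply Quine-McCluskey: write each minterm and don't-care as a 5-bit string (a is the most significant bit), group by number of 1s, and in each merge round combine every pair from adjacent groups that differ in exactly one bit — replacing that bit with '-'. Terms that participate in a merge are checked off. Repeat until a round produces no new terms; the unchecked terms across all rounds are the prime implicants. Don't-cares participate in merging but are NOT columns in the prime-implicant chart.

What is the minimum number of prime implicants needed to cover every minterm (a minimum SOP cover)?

size-2^0 implicants → 00000(✓)  00001(✓)  00010(✓)  00011(✓)  00100(✓)  00111(✓)  01001(✓)  01011(✓)  01100(✓)  01101(✓)  01110(✓)  01111(✓)  10000(✓)  10011(✓)  10100(✓)  10110(✓)  11000(✓)  11001(✓)  11010(✓)  11011(✓)  11100(✓)  11101(✓)  11111(✓)
size-2^1 implicants → -0000(✓)  -0011(✓)  -0100(✓)  -1001(✓)  -1011(✓)  -1100(✓)  -1101(✓)  -1111(✓)  0-001(✓)  0-011(✓)  0-100(✓)  0-111(✓)  00-00(✓)  00-11(✓)  000-0(✓)  000-1(✓)  0000-(✓)  0001-(✓)  01-01(✓)  01-11(✓)  010-1(✓)  011-0(✓)  011-1(✓)  0110-(✓)  0111-(✓)  1-000(✓)  1-011(✓)  1-100(✓)  10-00(✓)  101-0  11-00(✓)  11-01(✓)  11-11(✓)  110-0(✓)  110-1(✓)  1100-(✓)  1101-(✓)  111-1(✓)  1110-(✓)
size-2^2 implicants → --011  --100  -0-00  -1-01(✓)  -1-11(✓)  -10-1(✓)  -11-1(✓)  -110-  0--11  0-0-1  000--  01--1(✓)  011--  1--00  11--1(✓)  11-0-  110--
size-2^3 implicants → -1--1
Unchecked terms (primes): --011, --100, -0-00, -1--1, -110-, 0--11, 0-0-1, 000--, 011--, 1--00, 101-0, 11-0-, 110--
Minterm coverage:
  m0 ⊆ -0-00,000--
  m1 ⊆ 0-0-1,000--
  m2 ⊆ 000-- [E]
  m3 ⊆ --011,0--11,0-0-1,000--
  m4 ⊆ --100,-0-00
  m7 ⊆ 0--11 [E]
  m9 ⊆ -1--1,0-0-1
  m11 ⊆ --011,-1--1,0--11,0-0-1
  m12 ⊆ --100,-110-,011--
  m13 ⊆ -1--1,-110-,011--
  m14 ⊆ 011-- [E]
  m16 ⊆ -0-00,1--00
  m19 ⊆ --011 [E]
  m20 ⊆ --100,-0-00,1--00,101-0
  m22 ⊆ 101-0 [E]
  m24 ⊆ 1--00,11-0-,110--
  m25 ⊆ -1--1,11-0-,110--
  m26 ⊆ 110-- [E]
  m27 ⊆ --011,-1--1,110--
  m28 ⊆ --100,-110-,1--00,11-0-
  m29 ⊆ -1--1,-110-,11-0-
  m31 ⊆ -1--1 [E]
E = {--011, -1--1, 0--11, 000--, 011--, 101-0, 110--}
Petrick residual → --100, -0-00
Cover = c'de + cd'e' + b'd'e' + be + a'de + a'b'c' + a'bc + ab'ce' + abc'  |cover|=9

9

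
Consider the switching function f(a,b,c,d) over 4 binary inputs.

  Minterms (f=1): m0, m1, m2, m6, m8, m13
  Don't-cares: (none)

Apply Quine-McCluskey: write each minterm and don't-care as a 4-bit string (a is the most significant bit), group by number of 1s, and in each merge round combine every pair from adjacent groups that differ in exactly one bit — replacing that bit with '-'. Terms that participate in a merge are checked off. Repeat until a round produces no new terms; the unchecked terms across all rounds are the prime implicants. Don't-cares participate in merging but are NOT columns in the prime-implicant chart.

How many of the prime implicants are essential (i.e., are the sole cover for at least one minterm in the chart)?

4

[col 0] 0000*, 0001*, 0010*, 0110*, 1000*, 1101
[col 1] -000, 0-10, 00-0, 000-
Prime implicants: -000, 0-10, 00-0, 000-, 1101
PI chart (minterm → PIs covering it):
  0 | -000,00-0,000-
  1 | 000-  (sole → essential)
  2 | 0-10,00-0
  6 | 0-10  (sole → essential)
  8 | -000  (sole → essential)
  13 | 1101  (sole → essential)
Essential prime implicants: -000, 0-10, 000-, 1101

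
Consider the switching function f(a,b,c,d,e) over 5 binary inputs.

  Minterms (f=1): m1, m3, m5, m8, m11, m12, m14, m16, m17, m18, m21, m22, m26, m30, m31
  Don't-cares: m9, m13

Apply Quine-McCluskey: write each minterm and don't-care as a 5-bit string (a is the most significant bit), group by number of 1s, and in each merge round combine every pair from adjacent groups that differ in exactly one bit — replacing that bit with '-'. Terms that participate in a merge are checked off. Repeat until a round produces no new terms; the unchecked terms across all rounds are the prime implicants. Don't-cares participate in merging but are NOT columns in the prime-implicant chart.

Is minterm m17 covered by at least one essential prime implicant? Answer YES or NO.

YES

Round 0: 00001✓ 00011✓ 00101✓ 01000✓ 01001✓ 01011✓ 01100✓ 01101✓ 01110✓ 10000✓ 10001✓ 10010✓ 10101✓ 10110✓ 11010✓ 11110✓ 11111✓
Round 1: -0001✓ -0101✓ -1110 0-001✓ 0-011✓ 0-101✓ 00-01✓ 000-1✓ 01-00✓ 01-01✓ 010-1✓ 0100-✓ 011-0 0110-✓ 1-010✓ 1-110✓ 10-01✓ 10-10✓ 100-0 1000- 11-10✓ 1111-
Round 2: -0-01 0--01 0-0-1 01-0- 1--10
PIs = {-0-01, -1110, 0--01, 0-0-1, 01-0-, 011-0, 1--10, 100-0, 1000-, 1111-}
Coverage chart:
  m1: -0-01,0--01,0-0-1
  m3: 0-0-1 ←essential
  m5: -0-01,0--01
  m8: 01-0- ←essential
  m11: 0-0-1 ←essential
  m12: 01-0-,011-0
  m14: -1110,011-0
  m16: 100-0,1000-
  m17: -0-01,1000-
  m18: 1--10,100-0
  m21: -0-01 ←essential
  m22: 1--10 ←essential
  m26: 1--10 ←essential
  m30: -1110,1--10,1111-
  m31: 1111- ←essential
Essential: -0-01, 0-0-1, 01-0-, 1--10, 1111-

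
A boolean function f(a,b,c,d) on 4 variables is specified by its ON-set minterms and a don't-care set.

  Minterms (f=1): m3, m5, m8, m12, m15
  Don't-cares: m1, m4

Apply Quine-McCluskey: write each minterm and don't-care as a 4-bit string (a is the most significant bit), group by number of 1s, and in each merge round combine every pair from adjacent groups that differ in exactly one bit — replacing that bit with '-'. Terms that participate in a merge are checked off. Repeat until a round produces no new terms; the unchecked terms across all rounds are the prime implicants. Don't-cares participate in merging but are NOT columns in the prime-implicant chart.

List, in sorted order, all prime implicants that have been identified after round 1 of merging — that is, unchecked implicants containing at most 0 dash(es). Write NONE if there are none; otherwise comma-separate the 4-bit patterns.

size-2^0 implicants → 0001(✓)  0011(✓)  0100(✓)  0101(✓)  1000(✓)  1100(✓)  1111
size-2^1 implicants → -100  0-01  00-1  010-  1-00
Unchecked terms (primes): -100, 0-01, 00-1, 010-, 1-00, 1111

1111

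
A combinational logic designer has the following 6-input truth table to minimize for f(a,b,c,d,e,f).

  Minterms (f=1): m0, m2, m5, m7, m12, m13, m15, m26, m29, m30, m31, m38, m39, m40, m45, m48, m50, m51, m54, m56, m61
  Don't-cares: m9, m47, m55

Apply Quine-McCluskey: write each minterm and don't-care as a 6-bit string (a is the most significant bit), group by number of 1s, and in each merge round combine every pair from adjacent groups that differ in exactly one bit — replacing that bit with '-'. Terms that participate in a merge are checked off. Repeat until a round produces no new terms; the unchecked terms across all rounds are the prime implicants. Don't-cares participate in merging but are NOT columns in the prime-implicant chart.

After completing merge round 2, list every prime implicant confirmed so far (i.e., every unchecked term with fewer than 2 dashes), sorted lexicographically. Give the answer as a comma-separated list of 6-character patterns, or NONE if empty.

0000-0, 001-01, 00110-, 011-10, 01111-, 1-1000, 11-000, 1100-0

size-2^0 implicants → 000000(✓)  000010(✓)  000101(✓)  000111(✓)  001001(✓)  001100(✓)  001101(✓)  001111(✓)  011010(✓)  011101(✓)  011110(✓)  011111(✓)  100110(✓)  100111(✓)  101000(✓)  101101(✓)  101111(✓)  110000(✓)  110010(✓)  110011(✓)  110110(✓)  110111(✓)  111000(✓)  111101(✓)
size-2^1 implicants → -00111(✓)  -01101(✓)  -01111(✓)  -11101(✓)  0-1101(✓)  0-1111(✓)  00-101(✓)  00-111(✓)  0000-0  0001-1(✓)  001-01  0011-1(✓)  00110-  011-10  0111-1(✓)  01111-  1-0110(✓)  1-0111(✓)  1-1000  1-1101(✓)  10-111(✓)  10011-(✓)  1011-1(✓)  11-000  110-10(✓)  110-11(✓)  1100-0  11001-(✓)  11011-(✓)
size-2^2 implicants → --1101  -0-111  -011-1  0-11-1  00-1-1  1-011-  110-1-
Unchecked terms (primes): --1101, -0-111, -011-1, 0-11-1, 00-1-1, 0000-0, 001-01, 00110-, 011-10, 01111-, 1-011-, 1-1000, 11-000, 110-1-, 1100-0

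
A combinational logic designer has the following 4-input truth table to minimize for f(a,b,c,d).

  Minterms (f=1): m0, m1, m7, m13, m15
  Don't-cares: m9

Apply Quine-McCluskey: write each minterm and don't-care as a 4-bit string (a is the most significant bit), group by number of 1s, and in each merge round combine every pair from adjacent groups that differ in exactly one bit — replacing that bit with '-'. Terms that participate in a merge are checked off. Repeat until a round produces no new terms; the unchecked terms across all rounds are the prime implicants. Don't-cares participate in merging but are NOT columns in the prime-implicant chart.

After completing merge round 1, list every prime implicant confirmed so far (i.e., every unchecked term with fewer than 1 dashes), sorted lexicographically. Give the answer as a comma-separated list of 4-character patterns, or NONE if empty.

NONE

[col 0] 0000*, 0001*, 0111*, 1001*, 1101*, 1111*
[col 1] -001, -111, 000-, 1-01, 11-1
Prime implicants: -001, -111, 000-, 1-01, 11-1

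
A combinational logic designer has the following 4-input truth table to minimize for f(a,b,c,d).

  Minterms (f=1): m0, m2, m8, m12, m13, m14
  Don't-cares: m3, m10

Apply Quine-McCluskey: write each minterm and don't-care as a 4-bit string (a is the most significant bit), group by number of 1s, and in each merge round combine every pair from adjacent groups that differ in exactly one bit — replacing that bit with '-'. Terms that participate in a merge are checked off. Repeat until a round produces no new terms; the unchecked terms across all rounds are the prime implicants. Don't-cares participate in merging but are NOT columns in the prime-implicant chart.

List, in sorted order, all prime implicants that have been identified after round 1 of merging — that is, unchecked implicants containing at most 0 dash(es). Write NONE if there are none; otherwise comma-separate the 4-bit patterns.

Round 0: 0000✓ 0010✓ 0011✓ 1000✓ 1010✓ 1100✓ 1101✓ 1110✓
Round 1: -000✓ -010✓ 00-0✓ 001- 1-00✓ 1-10✓ 10-0✓ 11-0✓ 110-
Round 2: -0-0 1--0
PIs = {-0-0, 001-, 1--0, 110-}

NONE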